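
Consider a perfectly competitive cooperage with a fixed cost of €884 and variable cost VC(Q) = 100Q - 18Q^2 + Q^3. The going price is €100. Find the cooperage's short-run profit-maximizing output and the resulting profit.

Profit = -€20 at Q = 12

AVC = 100 - 18Q + Q^2; min AVC = €19 at Q = 9. Since P = €100 ≥ min AVC, the firm produces.
With MC = 100 - 36Q + 3Q^2, P = MC on the upward-sloping part at Q* = 12.
TR = 100·12 = 1200. TC = 884 + 336 = 1220. Profit = 1200 − 1220 = -€20.
That loss of €20 beats the €884 the firm would lose by shutting down; producing recovers €864 of fixed cost.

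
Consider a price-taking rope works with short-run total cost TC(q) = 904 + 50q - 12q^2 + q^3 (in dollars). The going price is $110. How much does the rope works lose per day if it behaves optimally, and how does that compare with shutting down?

Profit = -$104 at q = 10

AVC = 50 - 12q + q^2 has its minimum $14 at q = 6; price $110 clears that bar, so the firm operates.
With MC = 50 - 24q + 3q^2, P = MC on the upward-sloping part at q* = 10.
TR = 110·10 = 1100. TC = 904 + 300 = 1204. Profit = 1100 − 1204 = -$104.
That loss of $104 beats the $904 the firm would lose by shutting down; producing recovers $800 of fixed cost.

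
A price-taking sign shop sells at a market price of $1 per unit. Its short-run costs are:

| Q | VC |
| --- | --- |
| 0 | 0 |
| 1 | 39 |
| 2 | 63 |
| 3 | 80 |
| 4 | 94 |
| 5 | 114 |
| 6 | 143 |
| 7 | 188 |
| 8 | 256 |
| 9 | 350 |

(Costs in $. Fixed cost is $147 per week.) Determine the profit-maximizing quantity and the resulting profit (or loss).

Q = 0 (shut down); profit = -$147

Profit at each row (π = 1Q − TC): Q=0: -147; Q=1: -185; Q=2: -208; Q=3: -224; Q=4: -237; Q=5: -256; Q=6: -284; Q=7: -328; Q=8: -395; Q=9: -488.
Profit is highest at Q = 0. Equivalently, the lowest AVC in the table is 114/5 ≈ $22.80 at Q = 5, and P = $1 falls below it — price never covers variable cost, so the firm shuts down and loses only its fixed cost.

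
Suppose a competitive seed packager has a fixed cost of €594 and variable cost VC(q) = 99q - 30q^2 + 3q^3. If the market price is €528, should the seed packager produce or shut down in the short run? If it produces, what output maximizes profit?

Produce at q = 11

Variable cost is VC = 99q - 30q^2 + 3q^3, so AVC = VC/q = 99 - 30q + 3q^2 and MC = dTC/dq = 99 - 60q + 9q^2.
AVC hits its minimum where MC = AVC, at q = 5, giving min AVC = 99 - 30·5 + 3·5^2 = €24.
Because €528 ≥ €24, revenue can cover variable cost; the firm operates.
P = MC gives -429 - 60q + 9q^2 = 0, with roots -13/3 and 11. Take the larger (rising MC): q* = 11.
Check: AVC at q = 11 is €132 ≤ P, so revenue covers variable cost.
Profit = P·q − TC = 528·11 − 2046 = €3762.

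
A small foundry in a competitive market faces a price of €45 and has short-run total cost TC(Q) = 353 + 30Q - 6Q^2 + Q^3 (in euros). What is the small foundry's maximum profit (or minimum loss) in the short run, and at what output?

AVC = 30 - 6Q + Q^2 has its minimum €21 at Q = 3; price €45 clears that bar, so the firm operates.
MC = 30 - 12Q + 3Q^2. Setting P = MC and taking the root on the rising branch gives Q* = 5.
TR = 45·5 = 225. TC = 353 + 125 = 478. Profit = 225 − 478 = -€253.
That loss of €253 beats the €353 the firm would lose by shutting down; producing recovers €100 of fixed cost.

Profit = -€253 at Q = 5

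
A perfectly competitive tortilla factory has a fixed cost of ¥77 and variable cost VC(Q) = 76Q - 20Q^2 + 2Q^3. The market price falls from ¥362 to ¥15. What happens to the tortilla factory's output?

Output falls from 11 to 0 (the firm shuts down)

MC = 76 - 40Q + 6Q^2; the shutdown threshold is min AVC = ¥26 (at Q = 5).
At P = ¥362 ≥ min AVC, set P = MC on the rising branch: Q = 11.
At P = ¥15 < min AVC = ¥26, price no longer covers variable cost at any output, so the firm shuts down: Q = 0.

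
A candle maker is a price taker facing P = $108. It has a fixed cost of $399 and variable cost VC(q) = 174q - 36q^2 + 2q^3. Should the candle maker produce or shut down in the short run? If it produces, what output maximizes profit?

Produce at q = 11

Strip out fixed cost: VC = 174q - 36q^2 + 2q^3. Then AVC = 174 - 36q + 2q^2 and MC = 174 - 72q + 6q^2.
The AVC parabola has its vertex at q = 36/4 = 9, where AVC = 174 - 36·9 + 2·9^2 = $12.
P = $108 exceeds min AVC = $12, so the firm stays open.
Set P = MC: 108 = 174 - 72q + 6q^2 → 66 - 72q + 6q^2 = 0. The roots are q = 1 and q = 11; the profit-maximizing output is on the rising part of MC, so q* = 11.
Check: AVC at q = 11 is $20 ≤ P, so revenue covers variable cost.
Profit = P·q − TC = 108·11 − 619 = $569.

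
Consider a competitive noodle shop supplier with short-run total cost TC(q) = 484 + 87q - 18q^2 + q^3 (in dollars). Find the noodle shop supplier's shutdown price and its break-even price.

AVC = 87 - 18q + q^2; minimized at q = 9, giving min AVC = $6. That is the shutdown price.
ATC = 484/q + 87 - 18q + q^2. Setting dATC/dq = −484/q^2 − 18 + 2q = 0 gives q = 11 (since 2·11^3 − 18·11^2 = 484).
min ATC = 484/11 + 87 − 18·11 + 11^2 = $54. That is the break-even price.
For $6 ≤ P < $54 the firm produces at a loss; below $6 it shuts down.

Shutdown price = $6; break-even price = $54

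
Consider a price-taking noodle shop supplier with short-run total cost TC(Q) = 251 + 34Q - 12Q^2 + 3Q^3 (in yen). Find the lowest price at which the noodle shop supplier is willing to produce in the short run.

Short-run supply begins at min AVC. From VC = 34Q - 12Q^2 + 3Q^3, AVC = 34 - 12Q + 3Q^2.
dAVC/dQ = -12 + 6Q = 0 gives Q = 2. min AVC = 34 - 12·2 + 3·2^2 = 22.
For P < ¥22 the firm produces nothing.

¥22 per unit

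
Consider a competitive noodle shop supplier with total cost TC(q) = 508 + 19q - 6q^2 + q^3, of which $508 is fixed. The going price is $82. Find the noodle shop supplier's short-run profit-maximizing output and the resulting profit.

Profit = -$116 at q = 7

AVC = 19 - 6q + q^2 has its minimum $10 at q = 3; price $82 clears that bar, so the firm operates.
MC = 19 - 12q + 3q^2. Setting P = MC and taking the root on the rising branch gives q* = 7.
TR = 82·7 = 574. TC = 508 + 182 = 690. Profit = 574 − 690 = -$116.
By producing, the firm covers all variable cost plus $392 of fixed cost; shutting down would lose the full $508.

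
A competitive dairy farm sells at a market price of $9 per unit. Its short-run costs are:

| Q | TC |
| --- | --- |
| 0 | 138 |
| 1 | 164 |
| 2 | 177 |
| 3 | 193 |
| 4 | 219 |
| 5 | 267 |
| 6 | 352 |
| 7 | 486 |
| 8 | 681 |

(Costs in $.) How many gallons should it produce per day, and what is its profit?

Profit at each row (π = 9Q − TC): Q=0: -138; Q=1: -155; Q=2: -159; Q=3: -166; Q=4: -183; Q=5: -222; Q=6: -298; Q=7: -423; Q=8: -609.
Profit is highest at Q = 0. Equivalently, the lowest AVC in the table is 55/3 ≈ $18.33 at Q = 3, and P = $9 falls below it — price never covers variable cost, so the firm shuts down and loses only its fixed cost.

Q = 0 (shut down); profit = -$138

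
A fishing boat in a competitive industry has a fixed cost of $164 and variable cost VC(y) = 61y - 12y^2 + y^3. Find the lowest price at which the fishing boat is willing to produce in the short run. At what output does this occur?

Short-run supply begins at min AVC. From VC = 61y - 12y^2 + y^3, AVC = 61 - 12y + y^2.
dAVC/dy = -12 + 2y = 0 gives y = 6. min AVC = 61 - 12·6 + 6^2 = 25.
The firm shuts down for any P below $25.

$25 per unit, at y = 6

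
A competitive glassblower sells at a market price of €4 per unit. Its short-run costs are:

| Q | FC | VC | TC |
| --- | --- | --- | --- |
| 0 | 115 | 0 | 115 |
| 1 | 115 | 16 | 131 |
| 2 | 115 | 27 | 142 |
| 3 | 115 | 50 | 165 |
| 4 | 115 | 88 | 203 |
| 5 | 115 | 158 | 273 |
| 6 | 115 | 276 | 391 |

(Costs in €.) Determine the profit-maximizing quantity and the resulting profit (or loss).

Q = 0 (shut down); profit = -€115

Tabulate TR − TC: Q=0: -115; Q=1: -127; Q=2: -134; Q=3: -153; Q=4: -187; Q=5: -253; Q=6: -367.
Profit is highest at Q = 0. Equivalently, the lowest AVC in the table is 27/2 ≈ €13.50 at Q = 2, and P = €4 falls below it — price never covers variable cost, so the firm shuts down and loses only its fixed cost.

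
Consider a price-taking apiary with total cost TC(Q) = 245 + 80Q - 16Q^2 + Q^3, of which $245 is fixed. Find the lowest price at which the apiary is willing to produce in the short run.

$16 per unit

Short-run supply begins at min AVC. From VC = 80Q - 16Q^2 + Q^3, AVC = 80 - 16Q + Q^2.
dAVC/dQ = -16 + 2Q = 0 gives Q = 8. min AVC = 80 - 16·8 + 8^2 = 16.
For P < $16 the firm produces nothing.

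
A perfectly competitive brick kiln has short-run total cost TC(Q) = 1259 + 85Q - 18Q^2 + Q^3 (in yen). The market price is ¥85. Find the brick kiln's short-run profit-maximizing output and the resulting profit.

Profit = -¥395 at Q = 12

AVC = 85 - 18Q + Q^2; min AVC = ¥4 at Q = 9. Since P = ¥85 ≥ min AVC, the firm produces.
With MC = 85 - 36Q + 3Q^2, P = MC on the upward-sloping part at Q* = 12.
TR = 85·12 = 1020. TC = 1259 + 156 = 1415. Profit = 1020 − 1415 = -¥395.
By producing, the firm covers all variable cost plus ¥864 of fixed cost; shutting down would lose the full ¥1259.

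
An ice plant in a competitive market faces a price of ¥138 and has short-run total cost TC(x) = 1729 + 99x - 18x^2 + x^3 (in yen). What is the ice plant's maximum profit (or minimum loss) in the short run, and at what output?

Profit = -¥377 at x = 13

AVC = 99 - 18x + x^2 has its minimum ¥18 at x = 9; price ¥138 clears that bar, so the firm operates.
MC = 99 - 36x + 3x^2. Setting P = MC and taking the root on the rising branch gives x* = 13.
TR = 138·13 = 1794. TC = 1729 + 442 = 2171. Profit = 1794 − 2171 = -¥377.
That loss of ¥377 beats the ¥1729 the firm would lose by shutting down; producing recovers ¥1352 of fixed cost.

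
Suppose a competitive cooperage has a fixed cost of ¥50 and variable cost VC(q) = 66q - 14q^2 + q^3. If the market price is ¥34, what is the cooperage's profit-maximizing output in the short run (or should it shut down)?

From TC, MC = TC'(q) = 66 - 28q + 3q^2 and AVC = VC/q = 66 - 14q + q^2.
AVC hits its minimum where MC = AVC, at q = 7, giving min AVC = 66 - 14·7 + 7^2 = ¥17.
Since P = ¥34 ≥ min AVC = ¥17, price covers variable cost and the firm should produce.
P = MC gives 32 - 28q + 3q^2 = 0, with roots 4/3 and 8. Take the larger (rising MC): q* = 8.
Check: AVC at q = 8 is ¥18 ≤ P, so revenue covers variable cost.
Profit = P·q − TC = 34·8 − 194 = ¥78.

Produce at q = 8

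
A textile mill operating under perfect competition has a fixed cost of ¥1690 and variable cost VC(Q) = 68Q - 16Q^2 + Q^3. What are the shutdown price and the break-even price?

Shutdown price = ¥4; break-even price = ¥159

Shutdown price = min AVC. AVC = 68 - 16Q + Q^2, with vertex at Q = 8 and minimum ¥4.
ATC = 1690/Q + 68 - 16Q + Q^2. Setting dATC/dQ = −1690/Q^2 − 16 + 2Q = 0 gives Q = 13 (since 2·13^3 − 16·13^2 = 1690).
min ATC = 1690/13 + 68 − 16·13 + 13^2 = ¥159. That is the break-even price.
For ¥4 ≤ P < ¥159 the firm produces at a loss; below ¥4 it shuts down.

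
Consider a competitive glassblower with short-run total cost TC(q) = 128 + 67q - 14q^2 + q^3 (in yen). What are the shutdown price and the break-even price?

Shutdown price = min AVC. AVC = 67 - 14q + q^2, with vertex at q = 7 and minimum ¥18.
ATC = 128/q + 67 - 14q + q^2. Setting dATC/dq = −128/q^2 − 14 + 2q = 0 gives q = 8 (since 2·8^3 − 14·8^2 = 128).
min ATC = 128/8 + 67 − 14·8 + 8^2 = ¥35. That is the break-even price.
Between these two prices the firm operates at a loss; above ¥35 it earns a profit.

Shutdown price = ¥18; break-even price = ¥35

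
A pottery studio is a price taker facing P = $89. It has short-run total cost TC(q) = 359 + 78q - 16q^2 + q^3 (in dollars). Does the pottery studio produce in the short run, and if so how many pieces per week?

Variable cost is VC = 78q - 16q^2 + q^3, so AVC = VC/q = 78 - 16q + q^2 and MC = dTC/dq = 78 - 32q + 3q^2.
AVC hits its minimum where MC = AVC, at q = 8, giving min AVC = 78 - 16·8 + 8^2 = $14.
Because $89 ≥ $14, revenue can cover variable cost; the firm operates.
Solving P = MC: -11 - 32q + 3q^2 = 0 ⇒ q = -1/3 or 11. On the upward-sloping branch, q* = 11.
Check: AVC at q = 11 is $23 ≤ P, so revenue covers variable cost.
Profit = P·q − TC = 89·11 − 612 = $367.

Produce at q = 11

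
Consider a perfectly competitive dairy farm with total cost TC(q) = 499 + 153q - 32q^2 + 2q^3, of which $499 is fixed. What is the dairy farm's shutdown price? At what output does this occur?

Short-run supply begins at min AVC. From VC = 153q - 32q^2 + 2q^3, AVC = 153 - 32q + 2q^2.
dAVC/dq = -32 + 4q = 0 gives q = 8. min AVC = 153 - 32·8 + 2·8^2 = 25.
So the shutdown price is $25.

$25 per unit, at q = 8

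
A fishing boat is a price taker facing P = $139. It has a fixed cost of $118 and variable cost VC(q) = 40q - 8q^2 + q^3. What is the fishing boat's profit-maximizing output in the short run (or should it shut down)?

Produce at q = 9

From TC, MC = TC'(q) = 40 - 16q + 3q^2 and AVC = VC/q = 40 - 8q + q^2.
The AVC parabola has its vertex at q = 8/2 = 4, where AVC = 40 - 8·4 + 4^2 = $24.
Because $139 ≥ $24, revenue can cover variable cost; the firm operates.
P = MC gives -99 - 16q + 3q^2 = 0, with roots -11/3 and 9. Take the larger (rising MC): q* = 9.
Check: AVC at q = 9 is $49 ≤ P, so revenue covers variable cost.
Profit = P·q − TC = 139·9 − 559 = $692.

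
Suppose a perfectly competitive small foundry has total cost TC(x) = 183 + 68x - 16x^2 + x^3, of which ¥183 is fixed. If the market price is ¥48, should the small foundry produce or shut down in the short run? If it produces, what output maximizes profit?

Strip out fixed cost: VC = 68x - 16x^2 + x^3. Then AVC = 68 - 16x + x^2 and MC = 68 - 32x + 3x^2.
AVC is minimized where dAVC/dx = -16 + 2x = 0, at x = 8; min AVC = 68 - 16·8 + 8^2 = ¥4.
Since P = ¥48 ≥ min AVC = ¥4, price covers variable cost and the firm should produce.
Set P = MC: 48 = 68 - 32x + 3x^2 → 20 - 32x + 3x^2 = 0. The roots are x = 2/3 and x = 10; the profit-maximizing output is on the rising part of MC, so x* = 10.
Check: AVC at x = 10 is ¥8 ≤ P, so revenue covers variable cost.
Profit = P·x − TC = 48·10 − 263 = ¥217.

Produce at x = 10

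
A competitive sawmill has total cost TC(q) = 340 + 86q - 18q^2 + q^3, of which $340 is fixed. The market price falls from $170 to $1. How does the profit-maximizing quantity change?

Output falls from 14 to 0 (the firm shuts down)

MC = 86 - 36q + 3q^2; the shutdown threshold is min AVC = $5 (at q = 9).
With P = $170 above the shutdown price, P = MC gives q = 14.
At P = $1 < min AVC = $5, price no longer covers variable cost at any output, so the firm shuts down: q = 0.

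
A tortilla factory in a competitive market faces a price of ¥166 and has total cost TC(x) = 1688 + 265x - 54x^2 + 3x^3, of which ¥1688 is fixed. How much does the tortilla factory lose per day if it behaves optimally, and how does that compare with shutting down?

AVC = 265 - 54x + 3x^2 has its minimum ¥22 at x = 9; price ¥166 clears that bar, so the firm operates.
With MC = 265 - 108x + 9x^2, P = MC on the upward-sloping part at x* = 11.
TR = 166·11 = 1826. TC = 1688 + 374 = 2062. Profit = 1826 − 2062 = -¥236.
That loss of ¥236 beats the ¥1688 the firm would lose by shutting down; producing recovers ¥1452 of fixed cost.

Profit = -¥236 at x = 11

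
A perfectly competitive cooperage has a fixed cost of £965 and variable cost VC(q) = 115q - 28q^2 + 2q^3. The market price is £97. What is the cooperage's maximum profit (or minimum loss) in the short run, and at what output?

AVC = 115 - 28q + 2q^2; min AVC = £17 at q = 7. Since P = £97 ≥ min AVC, the firm produces.
With MC = 115 - 56q + 6q^2, P = MC on the upward-sloping part at q* = 9.
TR = 97·9 = 873. TC = 965 + 225 = 1190. Profit = 873 − 1190 = -£317.
Shutting down would mean losing the fixed cost of £965, so operating at a loss of £317 is better by £648.

Profit = -£317 at q = 9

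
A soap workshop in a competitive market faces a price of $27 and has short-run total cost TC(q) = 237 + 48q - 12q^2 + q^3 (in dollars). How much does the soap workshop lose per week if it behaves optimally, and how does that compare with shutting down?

Profit = -$139 at q = 7

AVC = 48 - 12q + q^2 has its minimum $12 at q = 6; price $27 clears that bar, so the firm operates.
MC = 48 - 24q + 3q^2. Setting P = MC and taking the root on the rising branch gives q* = 7.
TR = 27·7 = 189. TC = 237 + 91 = 328. Profit = 189 − 328 = -$139.
By producing, the firm covers all variable cost plus $98 of fixed cost; shutting down would lose the full $237.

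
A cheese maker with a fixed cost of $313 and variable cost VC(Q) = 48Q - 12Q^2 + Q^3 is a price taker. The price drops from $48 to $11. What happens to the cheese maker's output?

MC = 48 - 24Q + 3Q^2; the shutdown threshold is min AVC = $12 (at Q = 6).
With P = $48 above the shutdown price, P = MC gives Q = 8.
At P = $11 < min AVC = $12, price no longer covers variable cost at any output, so the firm shuts down: Q = 0.

Output falls from 8 to 0 (the firm shuts down)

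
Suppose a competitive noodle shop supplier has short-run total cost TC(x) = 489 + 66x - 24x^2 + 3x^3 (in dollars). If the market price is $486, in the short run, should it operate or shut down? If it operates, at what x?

Produce at x = 10

Strip out fixed cost: VC = 66x - 24x^2 + 3x^3. Then AVC = 66 - 24x + 3x^2 and MC = 66 - 48x + 9x^2.
AVC hits its minimum where MC = AVC, at x = 4, giving min AVC = 66 - 24·4 + 3·4^2 = $18.
Because $486 ≥ $18, revenue can cover variable cost; the firm operates.
Solving P = MC: -420 - 48x + 9x^2 = 0 ⇒ x = -14/3 or 10. On the upward-sloping branch, x* = 10.
Check: AVC at x = 10 is $126 ≤ P, so revenue covers variable cost.
Profit = P·x − TC = 486·10 − 1749 = $3111.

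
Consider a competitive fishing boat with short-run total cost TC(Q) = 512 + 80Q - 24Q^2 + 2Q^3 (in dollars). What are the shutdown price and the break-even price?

Shutdown price = min AVC. AVC = 80 - 24Q + 2Q^2, with vertex at Q = 6 and minimum $8.
ATC = 512/Q + 80 - 24Q + 2Q^2. Setting dATC/dQ = −512/Q^2 − 24 + 4Q = 0 gives Q = 8 (since 4·8^3 − 24·8^2 = 512).
min ATC = 512/8 + 80 − 24·8 + 2·8^2 = $80. That is the break-even price.
Between these two prices the firm operates at a loss; above $80 it earns a profit.

Shutdown price = $8; break-even price = $80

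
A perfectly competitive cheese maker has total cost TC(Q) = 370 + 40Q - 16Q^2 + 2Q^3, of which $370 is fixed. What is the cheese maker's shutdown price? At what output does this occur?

$8 per unit, at Q = 4

The shutdown price is the minimum of AVC. VC = 40Q - 16Q^2 + 2Q^3, so AVC = 40 - 16Q + 2Q^2.
dAVC/dQ = -16 + 4Q = 0 gives Q = 4. min AVC = 40 - 16·4 + 2·4^2 = 8.
The firm shuts down for any P below $8.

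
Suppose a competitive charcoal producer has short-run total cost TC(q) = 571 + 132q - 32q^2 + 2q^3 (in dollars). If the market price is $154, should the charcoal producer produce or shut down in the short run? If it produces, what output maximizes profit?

Strip out fixed cost: VC = 132q - 32q^2 + 2q^3. Then AVC = 132 - 32q + 2q^2 and MC = 132 - 64q + 6q^2.
The AVC parabola has its vertex at q = 32/4 = 8, where AVC = 132 - 32·8 + 2·8^2 = $4.
Because $154 ≥ $4, revenue can cover variable cost; the firm operates.
Set P = MC: 154 = 132 - 64q + 6q^2 → -22 - 64q + 6q^2 = 0. The roots are q = -1/3 and q = 11; the profit-maximizing output is on the rising part of MC, so q* = 11.
Check: AVC at q = 11 is $22 ≤ P, so revenue covers variable cost.
Profit = P·q − TC = 154·11 − 813 = $881.

Produce at q = 11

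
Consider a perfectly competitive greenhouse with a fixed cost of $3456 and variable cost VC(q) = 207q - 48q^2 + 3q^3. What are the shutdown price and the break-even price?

AVC = 207 - 48q + 3q^2; minimized at q = 8, giving min AVC = $15. That is the shutdown price.
ATC = 3456/q + 207 - 48q + 3q^2. Setting dATC/dq = −3456/q^2 − 48 + 6q = 0 gives q = 12 (since 6·12^3 − 48·12^2 = 3456).
min ATC = 3456/12 + 207 − 48·12 + 3·12^2 = $351. That is the break-even price.
Between these two prices the firm operates at a loss; above $351 it earns a profit.

Shutdown price = $15; break-even price = $351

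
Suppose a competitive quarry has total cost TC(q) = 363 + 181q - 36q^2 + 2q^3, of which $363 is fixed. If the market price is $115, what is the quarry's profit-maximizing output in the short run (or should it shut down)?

Produce at q = 11

Strip out fixed cost: VC = 181q - 36q^2 + 2q^3. Then AVC = 181 - 36q + 2q^2 and MC = 181 - 72q + 6q^2.
The AVC parabola has its vertex at q = 36/4 = 9, where AVC = 181 - 36·9 + 2·9^2 = $19.
P = $115 exceeds min AVC = $19, so the firm stays open.
Solving P = MC: 66 - 72q + 6q^2 = 0 ⇒ q = 1 or 11. On the upward-sloping branch, q* = 11.
Check: AVC at q = 11 is $27 ≤ P, so revenue covers variable cost.
Profit = P·q − TC = 115·11 − 660 = $605.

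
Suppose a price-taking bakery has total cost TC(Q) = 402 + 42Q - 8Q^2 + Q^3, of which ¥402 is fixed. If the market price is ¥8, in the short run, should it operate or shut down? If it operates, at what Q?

Strip out fixed cost: VC = 42Q - 8Q^2 + Q^3. Then AVC = 42 - 8Q + Q^2 and MC = 42 - 16Q + 3Q^2.
AVC is minimized where dAVC/dQ = -8 + 2Q = 0, at Q = 4; min AVC = 42 - 8·4 + 4^2 = ¥26.
Since P = ¥8 < min AVC = ¥26, price fails to cover variable cost at any output.
The firm minimizes its loss by shutting down and losing only its fixed cost of ¥402.

Shut down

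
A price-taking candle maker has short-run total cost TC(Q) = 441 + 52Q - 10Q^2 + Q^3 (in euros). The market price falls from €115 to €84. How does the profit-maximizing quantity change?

MC = 52 - 20Q + 3Q^2; the shutdown threshold is min AVC = €27 (at Q = 5).
At P = €115 ≥ min AVC, set P = MC on the rising branch: Q = 9.
At P = €84 ≥ min AVC, set P = MC: Q = 8. The firm stays open but cuts output.

Output falls from 9 to 8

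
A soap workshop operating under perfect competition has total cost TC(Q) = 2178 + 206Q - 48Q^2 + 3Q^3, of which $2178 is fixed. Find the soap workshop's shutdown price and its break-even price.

Shutdown price = $14; break-even price = $239

AVC = 206 - 48Q + 3Q^2; minimized at Q = 8, giving min AVC = $14. That is the shutdown price.
ATC = 2178/Q + 206 - 48Q + 3Q^2. Setting dATC/dQ = −2178/Q^2 − 48 + 6Q = 0 gives Q = 11 (since 6·11^3 − 48·11^2 = 2178).
min ATC = 2178/11 + 206 − 48·11 + 3·11^2 = $239. That is the break-even price.
For $14 ≤ P < $239 the firm produces at a loss; below $14 it shuts down.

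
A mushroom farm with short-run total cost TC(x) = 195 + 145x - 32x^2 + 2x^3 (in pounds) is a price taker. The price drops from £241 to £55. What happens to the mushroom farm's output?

MC = 145 - 64x + 6x^2; the shutdown threshold is min AVC = £17 (at x = 8).
At P = £241 ≥ min AVC, set P = MC on the rising branch: x = 12.
At P = £55 ≥ min AVC, set P = MC: x = 9. The firm stays open but cuts output.

Output falls from 12 to 9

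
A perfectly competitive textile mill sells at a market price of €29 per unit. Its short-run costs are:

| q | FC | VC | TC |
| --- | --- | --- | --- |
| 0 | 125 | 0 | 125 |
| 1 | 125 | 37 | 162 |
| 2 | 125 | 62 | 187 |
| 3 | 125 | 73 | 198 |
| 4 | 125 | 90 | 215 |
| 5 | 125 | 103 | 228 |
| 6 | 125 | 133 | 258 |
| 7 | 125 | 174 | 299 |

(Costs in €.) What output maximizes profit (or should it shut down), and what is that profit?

Compute π = P·q − TC at each output: q=0: -125; q=1: -133; q=2: -129; q=3: -111; q=4: -99; q=5: -83; q=6: -84; q=7: -96.
Profit is maximized at q = 5. AVC there is 103/5 = €20.60 ≤ P, so producing beats shutting down (which would give -€125).

q = 5; profit = -€83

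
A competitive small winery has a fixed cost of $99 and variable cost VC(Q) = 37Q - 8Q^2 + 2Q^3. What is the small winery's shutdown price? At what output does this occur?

Short-run supply begins at min AVC. From VC = 37Q - 8Q^2 + 2Q^3, AVC = 37 - 8Q + 2Q^2.
At the minimum of AVC, MC = AVC. MC = 37 - 16Q + 6Q^2; setting MC = AVC gives 4Q^2 - 8Q = 0, so Q = 2. min AVC = 29.
The firm shuts down for any P below $29.

$29 per unit, at Q = 2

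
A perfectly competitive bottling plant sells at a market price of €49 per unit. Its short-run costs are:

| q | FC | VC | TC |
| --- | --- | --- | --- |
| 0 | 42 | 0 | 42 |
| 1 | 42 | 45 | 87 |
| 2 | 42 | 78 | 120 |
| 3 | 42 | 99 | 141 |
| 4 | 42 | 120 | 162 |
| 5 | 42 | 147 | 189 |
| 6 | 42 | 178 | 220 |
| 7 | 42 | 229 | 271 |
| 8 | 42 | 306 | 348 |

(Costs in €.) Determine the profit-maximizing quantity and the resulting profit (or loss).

Profit at each row (π = 49q − TC): q=0: -42; q=1: -38; q=2: -22; q=3: 6; q=4: 34; q=5: 56; q=6: 74; q=7: 72; q=8: 44.
Profit is maximized at q = 6. AVC there is 178/6 = €29.67 ≤ P, so producing beats shutting down (which would give -€42).

q = 6; profit = €74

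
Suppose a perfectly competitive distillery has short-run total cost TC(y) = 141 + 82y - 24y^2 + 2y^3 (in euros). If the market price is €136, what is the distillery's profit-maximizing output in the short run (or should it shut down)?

Produce at y = 9

Strip out fixed cost: VC = 82y - 24y^2 + 2y^3. Then AVC = 82 - 24y + 2y^2 and MC = 82 - 48y + 6y^2.
AVC is minimized where dAVC/dy = -24 + 4y = 0, at y = 6; min AVC = 82 - 24·6 + 2·6^2 = €10.
Since P = €136 ≥ min AVC = €10, price covers variable cost and the firm should produce.
Solving P = MC: -54 - 48y + 6y^2 = 0 ⇒ y = -1 or 9. On the upward-sloping branch, y* = 9.
Check: AVC at y = 9 is €28 ≤ P, so revenue covers variable cost.
Profit = P·y − TC = 136·9 − 393 = €831.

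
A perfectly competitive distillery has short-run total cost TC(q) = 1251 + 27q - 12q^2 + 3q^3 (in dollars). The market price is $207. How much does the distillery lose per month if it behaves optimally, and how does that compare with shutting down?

Profit = -$387 at q = 6

AVC = 27 - 12q + 3q^2 has its minimum $15 at q = 2; price $207 clears that bar, so the firm operates.
With MC = 27 - 24q + 9q^2, P = MC on the upward-sloping part at q* = 6.
TR = 207·6 = 1242. TC = 1251 + 378 = 1629. Profit = 1242 − 1629 = -$387.
By producing, the firm covers all variable cost plus $864 of fixed cost; shutting down would lose the full $1251.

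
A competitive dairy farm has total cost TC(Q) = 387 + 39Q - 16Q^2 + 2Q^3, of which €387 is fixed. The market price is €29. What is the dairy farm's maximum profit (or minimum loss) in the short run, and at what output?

Profit = -€287 at Q = 5

AVC = 39 - 16Q + 2Q^2; min AVC = €7 at Q = 4. Since P = €29 ≥ min AVC, the firm produces.
With MC = 39 - 32Q + 6Q^2, P = MC on the upward-sloping part at Q* = 5.
TR = 29·5 = 145. TC = 387 + 45 = 432. Profit = 145 − 432 = -€287.
That loss of €287 beats the €387 the firm would lose by shutting down; producing recovers €100 of fixed cost.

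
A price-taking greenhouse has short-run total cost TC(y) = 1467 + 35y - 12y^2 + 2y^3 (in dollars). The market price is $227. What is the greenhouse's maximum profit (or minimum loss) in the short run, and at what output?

AVC = 35 - 12y + 2y^2; min AVC = $17 at y = 3. Since P = $227 ≥ min AVC, the firm produces.
MC = 35 - 24y + 6y^2. Setting P = MC and taking the root on the rising branch gives y* = 8.
TR = 227·8 = 1816. TC = 1467 + 536 = 2003. Profit = 1816 − 2003 = -$187.
That loss of $187 beats the $1467 the firm would lose by shutting down; producing recovers $1280 of fixed cost.

Profit = -$187 at y = 8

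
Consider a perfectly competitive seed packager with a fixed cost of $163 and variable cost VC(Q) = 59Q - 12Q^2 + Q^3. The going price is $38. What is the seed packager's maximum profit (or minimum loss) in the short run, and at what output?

Profit = -$65 at Q = 7

AVC = 59 - 12Q + Q^2 has its minimum $23 at Q = 6; price $38 clears that bar, so the firm operates.
With MC = 59 - 24Q + 3Q^2, P = MC on the upward-sloping part at Q* = 7.
TR = 38·7 = 266. TC = 163 + 168 = 331. Profit = 266 − 331 = -$65.
By producing, the firm covers all variable cost plus $98 of fixed cost; shutting down would lose the full $163.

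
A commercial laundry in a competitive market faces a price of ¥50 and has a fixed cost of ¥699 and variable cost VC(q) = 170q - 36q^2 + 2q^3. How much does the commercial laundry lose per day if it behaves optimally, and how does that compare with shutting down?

AVC = 170 - 36q + 2q^2 has its minimum ¥8 at q = 9; price ¥50 clears that bar, so the firm operates.
MC = 170 - 72q + 6q^2. Setting P = MC and taking the root on the rising branch gives q* = 10.
TR = 50·10 = 500. TC = 699 + 100 = 799. Profit = 500 − 799 = -¥299.
By producing, the firm covers all variable cost plus ¥400 of fixed cost; shutting down would lose the full ¥699.

Profit = -¥299 at q = 10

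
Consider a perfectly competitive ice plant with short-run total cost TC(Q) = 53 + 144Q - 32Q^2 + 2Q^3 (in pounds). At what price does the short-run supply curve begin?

The shutdown price is the minimum of AVC. VC = 144Q - 32Q^2 + 2Q^3, so AVC = 144 - 32Q + 2Q^2.
dAVC/dQ = -32 + 4Q = 0 gives Q = 8. min AVC = 144 - 32·8 + 2·8^2 = 16.
So the shutdown price is £16.

£16 per unit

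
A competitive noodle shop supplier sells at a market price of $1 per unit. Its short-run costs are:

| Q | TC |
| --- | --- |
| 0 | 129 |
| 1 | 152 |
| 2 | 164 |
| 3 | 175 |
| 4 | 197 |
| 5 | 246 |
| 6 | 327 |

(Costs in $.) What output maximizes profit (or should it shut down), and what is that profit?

Q = 0 (shut down); profit = -$129

Profit at each row (π = 1Q − TC): Q=0: -129; Q=1: -151; Q=2: -162; Q=3: -172; Q=4: -193; Q=5: -241; Q=6: -321.
Profit is highest at Q = 0. Equivalently, the lowest AVC in the table is 46/3 ≈ $15.33 at Q = 3, and P = $1 falls below it — price never covers variable cost, so the firm shuts down and loses only its fixed cost.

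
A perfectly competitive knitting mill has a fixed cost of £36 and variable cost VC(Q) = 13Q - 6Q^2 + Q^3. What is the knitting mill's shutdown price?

£4 per unit

The firm shuts down when price falls below the minimum of average variable cost. AVC = VC/Q = 13 - 6Q + Q^2.
dAVC/dQ = -6 + 2Q = 0 gives Q = 3. min AVC = 13 - 6·3 + 3^2 = 4.
The firm shuts down for any P below £4.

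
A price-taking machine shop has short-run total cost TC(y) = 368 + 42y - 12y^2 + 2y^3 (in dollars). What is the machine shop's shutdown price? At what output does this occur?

The shutdown price is the minimum of AVC. VC = 42y - 12y^2 + 2y^3, so AVC = 42 - 12y + 2y^2.
At the minimum of AVC, MC = AVC. MC = 42 - 24y + 6y^2; setting MC = AVC gives 4y^2 - 12y = 0, so y = 3. min AVC = 24.
So the shutdown price is $24.

$24 per unit, at y = 3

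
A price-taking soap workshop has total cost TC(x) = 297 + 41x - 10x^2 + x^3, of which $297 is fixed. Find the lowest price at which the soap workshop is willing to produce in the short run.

$16 per unit

The firm shuts down when price falls below the minimum of average variable cost. AVC = VC/x = 41 - 10x + x^2.
dAVC/dx = -10 + 2x = 0 gives x = 5. min AVC = 41 - 10·5 + 5^2 = 16.
The firm shuts down for any P below $16.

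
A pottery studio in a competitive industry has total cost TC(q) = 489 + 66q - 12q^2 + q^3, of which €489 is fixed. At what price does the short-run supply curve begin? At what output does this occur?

€30 per unit, at q = 6

Short-run supply begins at min AVC. From VC = 66q - 12q^2 + q^3, AVC = 66 - 12q + q^2.
At the minimum of AVC, MC = AVC. MC = 66 - 24q + 3q^2; setting MC = AVC gives 2q^2 - 12q = 0, so q = 6. min AVC = 30.
The firm shuts down for any P below €30.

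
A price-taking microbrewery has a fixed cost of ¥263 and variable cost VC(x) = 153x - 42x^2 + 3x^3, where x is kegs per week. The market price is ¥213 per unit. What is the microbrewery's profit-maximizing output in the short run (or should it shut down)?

Produce at x = 10

Variable cost is VC = 153x - 42x^2 + 3x^3, so AVC = VC/x = 153 - 42x + 3x^2 and MC = dTC/dx = 153 - 84x + 9x^2.
AVC is minimized where dAVC/dx = -42 + 6x = 0, at x = 7; min AVC = 153 - 42·7 + 3·7^2 = ¥6.
P = ¥213 exceeds min AVC = ¥6, so the firm stays open.
Solving P = MC: -60 - 84x + 9x^2 = 0 ⇒ x = -2/3 or 10. On the upward-sloping branch, x* = 10.
Check: AVC at x = 10 is ¥33 ≤ P, so revenue covers variable cost.
Profit = P·x − TC = 213·10 − 593 = ¥1537.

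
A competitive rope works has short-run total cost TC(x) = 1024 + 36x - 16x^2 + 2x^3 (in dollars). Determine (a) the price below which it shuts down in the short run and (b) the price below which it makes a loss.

Shutdown price = $4; break-even price = $164

AVC = 36 - 16x + 2x^2; minimized at x = 4, giving min AVC = $4. That is the shutdown price.
ATC = 1024/x + 36 - 16x + 2x^2. Setting dATC/dx = −1024/x^2 − 16 + 4x = 0 gives x = 8 (since 4·8^3 − 16·8^2 = 1024).
min ATC = 1024/8 + 36 − 16·8 + 2·8^2 = $164. That is the break-even price.
Between these two prices the firm operates at a loss; above $164 it earns a profit.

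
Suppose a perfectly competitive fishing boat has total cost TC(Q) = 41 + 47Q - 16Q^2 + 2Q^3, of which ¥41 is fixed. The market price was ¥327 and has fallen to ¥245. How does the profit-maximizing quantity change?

Output falls from 10 to 9

AVC = 47 - 16Q + 2Q^2, minimized at Q = 4 where min AVC = ¥15. MC = 47 - 32Q + 6Q^2.
With P = ¥327 above the shutdown price, P = MC gives Q = 10.
At P = ¥245 ≥ min AVC, set P = MC: Q = 9. The firm stays open but cuts output.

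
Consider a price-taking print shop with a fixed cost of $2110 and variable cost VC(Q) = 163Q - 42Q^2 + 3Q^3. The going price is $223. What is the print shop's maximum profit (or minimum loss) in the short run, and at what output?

AVC = 163 - 42Q + 3Q^2; min AVC = $16 at Q = 7. Since P = $223 ≥ min AVC, the firm produces.
With MC = 163 - 84Q + 9Q^2, P = MC on the upward-sloping part at Q* = 10.
TR = 223·10 = 2230. TC = 2110 + 430 = 2540. Profit = 2230 − 2540 = -$310.
By producing, the firm covers all variable cost plus $1800 of fixed cost; shutting down would lose the full $2110.

Profit = -$310 at Q = 10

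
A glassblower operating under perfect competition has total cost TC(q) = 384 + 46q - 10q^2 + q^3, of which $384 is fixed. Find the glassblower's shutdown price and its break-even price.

Shutdown price = $21; break-even price = $78

AVC = 46 - 10q + q^2; minimized at q = 5, giving min AVC = $21. That is the shutdown price.
ATC = 384/q + 46 - 10q + q^2. Setting dATC/dq = −384/q^2 − 10 + 2q = 0 gives q = 8 (since 2·8^3 − 10·8^2 = 384).
min ATC = 384/8 + 46 − 10·8 + 8^2 = $78. That is the break-even price.
For $21 ≤ P < $78 the firm produces at a loss; below $21 it shuts down.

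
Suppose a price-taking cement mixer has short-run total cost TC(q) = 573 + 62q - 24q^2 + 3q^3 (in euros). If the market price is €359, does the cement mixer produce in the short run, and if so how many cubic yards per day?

Produce at q = 9

Strip out fixed cost: VC = 62q - 24q^2 + 3q^3. Then AVC = 62 - 24q + 3q^2 and MC = 62 - 48q + 9q^2.
The AVC parabola has its vertex at q = 24/6 = 4, where AVC = 62 - 24·4 + 3·4^2 = €14.
P = €359 exceeds min AVC = €14, so the firm stays open.
P = MC gives -297 - 48q + 9q^2 = 0, with roots -11/3 and 9. Take the larger (rising MC): q* = 9.
Check: AVC at q = 9 is €89 ≤ P, so revenue covers variable cost.
Profit = P·q − TC = 359·9 − 1374 = €1857.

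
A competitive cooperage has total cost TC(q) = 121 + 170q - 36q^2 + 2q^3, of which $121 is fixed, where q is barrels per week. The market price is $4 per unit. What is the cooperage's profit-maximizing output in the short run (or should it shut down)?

Shut down

Variable cost is VC = 170q - 36q^2 + 2q^3, so AVC = VC/q = 170 - 36q + 2q^2 and MC = dTC/dq = 170 - 72q + 6q^2.
AVC hits its minimum where MC = AVC, at q = 9, giving min AVC = 170 - 36·9 + 2·9^2 = $8.
Since P = $4 < min AVC = $8, price fails to cover variable cost at any output.
Shutting down limits the loss to fixed cost, $121.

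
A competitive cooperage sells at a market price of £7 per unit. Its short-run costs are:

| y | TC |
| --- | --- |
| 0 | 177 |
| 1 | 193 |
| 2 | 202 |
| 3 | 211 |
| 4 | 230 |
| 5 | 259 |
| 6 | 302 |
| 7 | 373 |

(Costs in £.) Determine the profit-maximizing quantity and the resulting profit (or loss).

y = 0 (shut down); profit = -£177

Compute π = P·y − TC at each output: y=0: -177; y=1: -186; y=2: -188; y=3: -190; y=4: -202; y=5: -224; y=6: -260; y=7: -324.
Profit is highest at y = 0. Equivalently, the lowest AVC in the table is 34/3 ≈ £11.33 at y = 3, and P = £7 falls below it — price never covers variable cost, so the firm shuts down and loses only its fixed cost.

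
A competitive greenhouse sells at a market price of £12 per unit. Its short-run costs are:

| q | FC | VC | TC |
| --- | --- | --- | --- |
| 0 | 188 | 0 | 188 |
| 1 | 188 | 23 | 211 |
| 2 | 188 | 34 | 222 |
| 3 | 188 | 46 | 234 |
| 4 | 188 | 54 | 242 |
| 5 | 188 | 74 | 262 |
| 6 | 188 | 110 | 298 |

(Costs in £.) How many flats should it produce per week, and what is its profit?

q = 0 (shut down); profit = -£188

Compute π = P·q − TC at each output: q=0: -188; q=1: -199; q=2: -198; q=3: -198; q=4: -194; q=5: -202; q=6: -226.
Profit is highest at q = 0. Equivalently, the lowest AVC in the table is 54/4 ≈ £13.50 at q = 4, and P = £12 falls below it — price never covers variable cost, so the firm shuts down and loses only its fixed cost.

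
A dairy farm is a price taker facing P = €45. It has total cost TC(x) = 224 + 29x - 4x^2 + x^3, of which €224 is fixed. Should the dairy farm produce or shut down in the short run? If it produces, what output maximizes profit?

Produce at x = 4

Strip out fixed cost: VC = 29x - 4x^2 + x^3. Then AVC = 29 - 4x + x^2 and MC = 29 - 8x + 3x^2.
AVC is minimized where dAVC/dx = -4 + 2x = 0, at x = 2; min AVC = 29 - 4·2 + 2^2 = €25.
Since P = €45 ≥ min AVC = €25, price covers variable cost and the firm should produce.
P = MC gives -16 - 8x + 3x^2 = 0, with roots -4/3 and 4. Take the larger (rising MC): x* = 4.
Check: AVC at x = 4 is €29 ≤ P, so revenue covers variable cost.
Profit = P·x − TC = 45·4 − 340 = -€160, a loss, but smaller than the €224 fixed cost the firm would lose by shutting down.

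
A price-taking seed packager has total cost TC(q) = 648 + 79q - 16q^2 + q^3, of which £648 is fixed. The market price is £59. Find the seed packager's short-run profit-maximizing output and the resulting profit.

Profit = -£248 at q = 10

AVC = 79 - 16q + q^2; min AVC = £15 at q = 8. Since P = £59 ≥ min AVC, the firm produces.
MC = 79 - 32q + 3q^2. Setting P = MC and taking the root on the rising branch gives q* = 10.
TR = 59·10 = 590. TC = 648 + 190 = 838. Profit = 590 − 838 = -£248.
Shutting down would mean losing the fixed cost of £648, so operating at a loss of £248 is better by £400.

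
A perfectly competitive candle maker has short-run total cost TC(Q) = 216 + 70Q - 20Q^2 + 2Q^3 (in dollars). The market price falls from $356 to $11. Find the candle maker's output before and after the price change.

MC = 70 - 40Q + 6Q^2; the shutdown threshold is min AVC = $20 (at Q = 5).
With P = $356 above the shutdown price, P = MC gives Q = 11.
At P = $11 < min AVC = $20, price no longer covers variable cost at any output, so the firm shuts down: Q = 0.

Output falls from 11 to 0 (the firm shuts down)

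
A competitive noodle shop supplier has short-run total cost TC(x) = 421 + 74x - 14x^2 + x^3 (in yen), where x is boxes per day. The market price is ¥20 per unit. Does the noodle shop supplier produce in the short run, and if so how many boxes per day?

Shut down

Variable cost is VC = 74x - 14x^2 + x^3, so AVC = VC/x = 74 - 14x + x^2 and MC = dTC/dx = 74 - 28x + 3x^2.
AVC is minimized where dAVC/dx = -14 + 2x = 0, at x = 7; min AVC = 74 - 14·7 + 7^2 = ¥25.
With P < min AVC (¥20 < ¥25), every unit sold adds to the loss.
The firm minimizes its loss by shutting down and losing only its fixed cost of ¥421.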